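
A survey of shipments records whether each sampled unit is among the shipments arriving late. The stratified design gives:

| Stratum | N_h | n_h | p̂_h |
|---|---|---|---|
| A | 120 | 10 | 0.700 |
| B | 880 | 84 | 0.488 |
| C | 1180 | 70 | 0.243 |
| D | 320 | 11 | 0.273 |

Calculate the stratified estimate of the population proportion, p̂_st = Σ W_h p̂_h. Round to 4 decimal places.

N = 2500; stratum weights W_h = N_h/N.
p̂_st = Σ W_h p̂_h = (120·0.700 + 880·0.488 + 1180·0.243 + 320·0.273)/2500 = 0.35502

p̂_st ≈ 0.3550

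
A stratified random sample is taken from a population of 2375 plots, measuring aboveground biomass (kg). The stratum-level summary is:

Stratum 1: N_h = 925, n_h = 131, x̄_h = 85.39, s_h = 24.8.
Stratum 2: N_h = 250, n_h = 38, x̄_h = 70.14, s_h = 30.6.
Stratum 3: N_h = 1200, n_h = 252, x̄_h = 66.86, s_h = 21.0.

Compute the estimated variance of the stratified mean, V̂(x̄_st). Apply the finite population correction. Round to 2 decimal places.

V̂(x̄_st) ≈ 1.20

V̂(x̄_st) = Σ W_h² (1 − n_h/N_h) s_h²/n_h, with W_h = N_h/N and N = 2375:
  stratum 1: (925/2375)²·(1 − 131/925)·24.8²/131 = 0.611318
  stratum 2: (250/2375)²·(1 − 38/250)·30.6²/38 = 0.23153
  stratum 3: (1200/2375)²·(1 − 252/1200)·21.0²/252 = 0.35294
V̂(x̄_st) = 1.19579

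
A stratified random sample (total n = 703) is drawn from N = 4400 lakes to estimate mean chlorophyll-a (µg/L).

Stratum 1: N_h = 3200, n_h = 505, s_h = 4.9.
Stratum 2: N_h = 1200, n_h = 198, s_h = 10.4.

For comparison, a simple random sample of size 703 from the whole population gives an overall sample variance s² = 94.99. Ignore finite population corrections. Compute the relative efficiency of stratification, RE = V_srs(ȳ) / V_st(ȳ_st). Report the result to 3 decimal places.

V̂(ȳ_st) = Σ W_h² s_h²/n_h, with W_h = N_h/N and N = 4400:
  stratum 1: (3200/4400)²·4.9²/505 = 0.0251475
  stratum 2: (1200/4400)²·10.4²/198 = 0.0406311
V_st = 0.0657786
V_srs = s²/n = 94.99/703 = 0.135121
Relative efficiency = V_srs / V_st = 0.135121/0.0657786 = 2.0542

RE ≈ 2.054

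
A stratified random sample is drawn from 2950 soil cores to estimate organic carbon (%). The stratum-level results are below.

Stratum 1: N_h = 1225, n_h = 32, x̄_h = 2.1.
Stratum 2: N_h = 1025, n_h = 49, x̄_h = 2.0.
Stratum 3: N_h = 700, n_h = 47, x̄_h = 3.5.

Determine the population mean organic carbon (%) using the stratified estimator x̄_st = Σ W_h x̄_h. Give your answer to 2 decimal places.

x̄_st ≈ 2.40

N = Σ N_h = 2950. Stratum weights W_h = N_h/N.
x̄_st = (1225·2.1 + 1025·2.0 + 700·3.5) / 2950 = 2.3975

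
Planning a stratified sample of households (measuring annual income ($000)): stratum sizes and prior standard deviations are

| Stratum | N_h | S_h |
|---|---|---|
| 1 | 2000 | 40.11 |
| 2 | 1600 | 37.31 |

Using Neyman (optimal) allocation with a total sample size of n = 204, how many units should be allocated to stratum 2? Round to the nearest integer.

87

Neyman allocation: n_h = n · N_h S_h / Σ N_i S_i, with n = 204.
  stratum 1: N_h·S_h = 2000·40.11 = 80220.00
  stratum 2: N_h·S_h = 1600·37.31 = 59696.00
Σ N_h S_h = 139916.00
n for stratum 2 = 204·59696.00/139916.00 = 87.038 → 87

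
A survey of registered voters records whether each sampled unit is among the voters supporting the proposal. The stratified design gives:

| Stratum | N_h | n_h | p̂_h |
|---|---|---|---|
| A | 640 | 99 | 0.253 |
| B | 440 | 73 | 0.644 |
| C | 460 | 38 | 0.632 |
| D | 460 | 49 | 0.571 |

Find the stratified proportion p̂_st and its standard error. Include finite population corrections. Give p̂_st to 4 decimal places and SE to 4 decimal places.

N = 2000; stratum weights W_h = N_h/N.
p̂_st = Σ W_h p̂_h = (640·0.253 + 440·0.644 + 460·0.632 + 460·0.571)/2000 = 0.49933
V̂(p̂_st) = Σ W_h² (1 − n_h/N_h) p̂_h(1−p̂_h)/(n_h−1):
  stratum A: (640/2000)²·(1 − 99/640)·0.253·0.747/98 = 0.000166929
  stratum B: (440/2000)²·(1 − 73/440)·0.644·0.356/72 = 0.000128547
  stratum C: (460/2000)²·(1 − 38/460)·0.632·0.368/37 = 0.000305052
  stratum D: (460/2000)²·(1 − 49/460)·0.571·0.429/48 = 0.000241208
V̂(p̂_st) = 0.000841736; SE = √V̂ = 0.0290127

p̂_st ≈ 0.4993, SE ≈ 0.0290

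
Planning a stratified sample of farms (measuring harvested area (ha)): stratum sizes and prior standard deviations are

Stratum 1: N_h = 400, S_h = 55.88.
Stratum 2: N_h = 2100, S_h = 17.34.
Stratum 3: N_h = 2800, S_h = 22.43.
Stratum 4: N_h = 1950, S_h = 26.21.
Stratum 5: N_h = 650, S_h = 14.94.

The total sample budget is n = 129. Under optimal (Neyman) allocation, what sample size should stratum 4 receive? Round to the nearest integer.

Neyman allocation: n_h = n · N_h S_h / Σ N_i S_i, with n = 129.
  stratum 1: N_h·S_h = 400·55.88 = 22352.00
  stratum 2: N_h·S_h = 2100·17.34 = 36414.00
  stratum 3: N_h·S_h = 2800·22.43 = 62804.00
  stratum 4: N_h·S_h = 1950·26.21 = 51109.50
  stratum 5: N_h·S_h = 650·14.94 = 9711.00
Σ N_h S_h = 182390.50
n for stratum 4 = 129·51109.50/182390.50 = 36.148 → 36

36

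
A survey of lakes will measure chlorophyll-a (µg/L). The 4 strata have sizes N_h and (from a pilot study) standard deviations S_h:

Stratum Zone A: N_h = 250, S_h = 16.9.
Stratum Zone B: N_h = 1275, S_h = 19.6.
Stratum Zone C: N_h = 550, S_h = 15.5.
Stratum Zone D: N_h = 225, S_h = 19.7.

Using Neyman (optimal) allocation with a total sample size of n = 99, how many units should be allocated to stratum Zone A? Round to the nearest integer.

10

Neyman allocation: n_h = n · N_h S_h / Σ N_i S_i, with n = 99.
  stratum Zone A: N_h·S_h = 250·16.9 = 4225.00
  stratum Zone B: N_h·S_h = 1275·19.6 = 24990.00
  stratum Zone C: N_h·S_h = 550·15.5 = 8525.00
  stratum Zone D: N_h·S_h = 225·19.7 = 4432.50
Σ N_h S_h = 42172.50
n for stratum Zone A = 99·4225.00/42172.50 = 9.918 → 10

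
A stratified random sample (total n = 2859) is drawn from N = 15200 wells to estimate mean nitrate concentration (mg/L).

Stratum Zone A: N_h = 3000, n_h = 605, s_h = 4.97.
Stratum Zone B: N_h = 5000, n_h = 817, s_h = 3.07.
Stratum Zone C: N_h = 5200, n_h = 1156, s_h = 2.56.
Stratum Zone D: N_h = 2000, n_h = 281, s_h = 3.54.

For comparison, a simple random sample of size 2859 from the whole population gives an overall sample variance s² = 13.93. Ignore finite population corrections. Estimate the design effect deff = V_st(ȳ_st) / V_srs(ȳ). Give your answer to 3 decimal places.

deff ≈ 0.877

V̂(ȳ_st) = Σ W_h² s_h²/n_h, with W_h = N_h/N and N = 15200:
  stratum Zone A: (3000/15200)²·4.97²/605 = 0.00159042
  stratum Zone B: (5000/15200)²·3.07²/817 = 0.00124827
  stratum Zone C: (5200/15200)²·2.56²/1156 = 0.000663501
  stratum Zone D: (2000/15200)²·3.54²/281 = 0.000772099
V_st = 0.00427429
V_srs = s²/n = 13.93/2859 = 0.00487233
deff = V_st / V_srs = 0.00427429/0.00487233 = 0.8773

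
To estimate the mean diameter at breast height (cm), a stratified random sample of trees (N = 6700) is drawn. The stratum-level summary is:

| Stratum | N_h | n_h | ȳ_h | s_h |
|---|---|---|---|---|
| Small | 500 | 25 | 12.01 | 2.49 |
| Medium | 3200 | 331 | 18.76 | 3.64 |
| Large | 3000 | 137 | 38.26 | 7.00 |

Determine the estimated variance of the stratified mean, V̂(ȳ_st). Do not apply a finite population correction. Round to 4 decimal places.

V̂(ȳ_st) = Σ W_h² s_h²/n_h, with W_h = N_h/N and N = 6700:
  stratum Small: (500/6700)²·2.49²/25 = 0.00138118
  stratum Medium: (3200/6700)²·3.64²/331 = 0.00913114
  stratum Large: (3000/6700)²·7.00²/137 = 0.0717081
V̂(ȳ_st) = 0.0822205

V̂(ȳ_st) ≈ 0.0822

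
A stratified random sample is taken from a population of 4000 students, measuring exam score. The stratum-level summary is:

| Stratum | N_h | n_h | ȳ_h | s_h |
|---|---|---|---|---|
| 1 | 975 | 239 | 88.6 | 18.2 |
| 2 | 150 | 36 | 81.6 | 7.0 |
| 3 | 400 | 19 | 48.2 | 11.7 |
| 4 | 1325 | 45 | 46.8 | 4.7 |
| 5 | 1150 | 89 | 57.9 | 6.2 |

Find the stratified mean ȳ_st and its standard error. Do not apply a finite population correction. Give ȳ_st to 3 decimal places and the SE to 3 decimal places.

ȳ_st = Σ W_h ȳ_h = (975·88.6 + 150·81.6 + 400·48.2 + 1325·46.8 + 1150·57.9)/4000 = 61.62500
V̂(ȳ_st) = Σ W_h² s_h²/n_h, with W_h = N_h/N and N = 4000:
  stratum 1: (975/4000)²·18.2²/239 = 0.0823444
  stratum 2: (150/4000)²·7.0²/36 = 0.00191406
  stratum 3: (400/4000)²·11.7²/19 = 0.0720474
  stratum 4: (1325/4000)²·4.7²/45 = 0.0538636
  stratum 5: (1150/4000)²·6.2²/89 = 0.0357001
V̂(ȳ_st) = 0.245869
SE(ȳ_st) = √0.245869 = 0.495852

ȳ_st ≈ 61.625, SE ≈ 0.496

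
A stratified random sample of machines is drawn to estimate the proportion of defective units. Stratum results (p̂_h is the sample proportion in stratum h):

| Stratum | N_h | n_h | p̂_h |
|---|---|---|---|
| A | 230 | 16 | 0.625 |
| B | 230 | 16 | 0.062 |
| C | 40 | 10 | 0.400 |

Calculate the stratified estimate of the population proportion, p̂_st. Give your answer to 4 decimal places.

p̂_st ≈ 0.3480

N = 500; stratum weights W_h = N_h/N.
p̂_st = Σ W_h p̂_h = (230·0.625 + 230·0.062 + 40·0.400)/500 = 0.34802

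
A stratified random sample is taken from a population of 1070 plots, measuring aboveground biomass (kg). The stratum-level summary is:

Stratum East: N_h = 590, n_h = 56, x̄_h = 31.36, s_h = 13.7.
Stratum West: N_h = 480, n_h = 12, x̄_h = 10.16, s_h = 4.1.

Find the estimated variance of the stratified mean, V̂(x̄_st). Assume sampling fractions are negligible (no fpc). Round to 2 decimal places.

V̂(x̄_st) ≈ 1.30

V̂(x̄_st) = Σ W_h² s_h²/n_h, with W_h = N_h/N and N = 1070:
  stratum East: (590/1070)²·13.7²/56 = 1.01904
  stratum West: (480/1070)²·4.1²/12 = 0.281904
V̂(x̄_st) = 1.30094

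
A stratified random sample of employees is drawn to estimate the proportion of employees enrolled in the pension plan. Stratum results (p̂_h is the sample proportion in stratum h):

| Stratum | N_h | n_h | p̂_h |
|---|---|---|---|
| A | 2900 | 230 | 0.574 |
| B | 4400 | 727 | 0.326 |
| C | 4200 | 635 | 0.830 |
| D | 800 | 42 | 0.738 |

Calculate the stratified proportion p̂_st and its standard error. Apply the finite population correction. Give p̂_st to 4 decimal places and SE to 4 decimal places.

N = 12300; stratum weights W_h = N_h/N.
p̂_st = Σ W_h p̂_h = (2900·0.574 + 4400·0.326 + 4200·0.830 + 800·0.738)/12300 = 0.58337
V̂(p̂_st) = Σ W_h² (1 − n_h/N_h) p̂_h(1−p̂_h)/(n_h−1):
  stratum A: (2900/12300)²·(1 − 230/2900)·0.574·0.426/229 = 5.46494e-05
  stratum B: (4400/12300)²·(1 − 727/4400)·0.326·0.674/726 = 3.23299e-05
  stratum C: (4200/12300)²·(1 − 635/4200)·0.830·0.170/634 = 2.2026e-05
  stratum D: (800/12300)²·(1 − 42/800)·0.738·0.262/41 = 1.89027e-05
V̂(p̂_st) = 0.000127908; SE = √V̂ = 0.0113096

p̂_st ≈ 0.5834, SE ≈ 0.0113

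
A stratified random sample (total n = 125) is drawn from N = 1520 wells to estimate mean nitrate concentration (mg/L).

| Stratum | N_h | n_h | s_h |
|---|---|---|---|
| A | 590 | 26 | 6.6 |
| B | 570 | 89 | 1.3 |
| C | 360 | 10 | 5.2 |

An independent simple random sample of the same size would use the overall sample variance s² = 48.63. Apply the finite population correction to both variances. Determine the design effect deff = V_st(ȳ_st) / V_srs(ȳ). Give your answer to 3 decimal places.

V̂(ȳ_st) = Σ W_h² (1 − n_h/N_h) s_h²/n_h, with W_h = N_h/N and N = 1520:
  stratum A: (590/1520)²·(1 − 26/590)·6.6²/26 = 0.241301
  stratum B: (570/1520)²·(1 − 89/570)·1.3²/89 = 0.00225335
  stratum C: (360/1520)²·(1 − 10/360)·5.2²/10 = 0.147465
V_st = 0.391019
V_srs = (1 − 125/1520)·48.63/125 = 0.357047
deff = V_st / V_srs = 0.391019/0.357047 = 1.0951

deff ≈ 1.095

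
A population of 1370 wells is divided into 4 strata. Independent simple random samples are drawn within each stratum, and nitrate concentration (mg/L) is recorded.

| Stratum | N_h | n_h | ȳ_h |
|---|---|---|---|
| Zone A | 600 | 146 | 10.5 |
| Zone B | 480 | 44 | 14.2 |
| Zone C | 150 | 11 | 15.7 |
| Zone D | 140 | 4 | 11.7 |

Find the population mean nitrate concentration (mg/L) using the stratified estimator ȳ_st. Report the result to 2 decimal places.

ȳ_st ≈ 12.49

N = Σ N_h = 1370. Stratum weights W_h = N_h/N.
ȳ_st = (600·10.5 + 480·14.2 + 150·15.7 + 140·11.7) / 1370 = 12.4883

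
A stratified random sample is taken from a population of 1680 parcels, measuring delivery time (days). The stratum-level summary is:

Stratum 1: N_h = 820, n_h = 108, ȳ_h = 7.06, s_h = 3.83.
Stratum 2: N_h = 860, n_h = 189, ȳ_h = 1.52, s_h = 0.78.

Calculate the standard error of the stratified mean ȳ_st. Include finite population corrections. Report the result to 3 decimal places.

V̂(ȳ_st) = Σ W_h² (1 − n_h/N_h) s_h²/n_h, with W_h = N_h/N and N = 1680:
  stratum 1: (820/1680)²·(1 − 108/820)·3.83²/108 = 0.0280963
  stratum 2: (860/1680)²·(1 − 189/860)·0.78²/189 = 0.000658157
V̂(ȳ_st) = 0.0287545
SE(ȳ_st) = √0.0287545 = 0.169571

SE(ȳ_st) ≈ 0.170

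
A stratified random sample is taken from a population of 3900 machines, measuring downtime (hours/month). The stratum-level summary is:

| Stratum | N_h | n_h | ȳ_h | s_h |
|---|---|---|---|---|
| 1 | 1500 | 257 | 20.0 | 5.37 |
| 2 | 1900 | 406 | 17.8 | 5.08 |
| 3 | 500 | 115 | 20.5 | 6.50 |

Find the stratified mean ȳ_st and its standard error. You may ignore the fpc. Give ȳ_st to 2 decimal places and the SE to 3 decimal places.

ȳ_st = Σ W_h ȳ_h = (1500·20.0 + 1900·17.8 + 500·20.5)/3900 = 18.99231
V̂(ȳ_st) = Σ W_h² s_h²/n_h, with W_h = N_h/N and N = 3900:
  stratum 1: (1500/3900)²·5.37²/257 = 0.0165985
  stratum 2: (1900/3900)²·5.08²/406 = 0.0150862
  stratum 3: (500/3900)²·6.50²/115 = 0.00603865
V̂(ȳ_st) = 0.0377233
SE(ȳ_st) = √0.0377233 = 0.194225

ȳ_st ≈ 18.99, SE ≈ 0.194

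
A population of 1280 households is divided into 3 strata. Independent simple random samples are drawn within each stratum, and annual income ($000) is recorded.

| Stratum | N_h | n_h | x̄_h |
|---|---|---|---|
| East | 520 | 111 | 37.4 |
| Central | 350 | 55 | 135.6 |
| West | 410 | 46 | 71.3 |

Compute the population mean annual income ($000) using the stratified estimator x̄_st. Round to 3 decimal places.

N = Σ N_h = 1280. Stratum weights W_h = N_h/N.
x̄_st = (520·37.4 + 350·135.6 + 410·71.3) / 1280 = 75.11016

x̄_st ≈ 75.110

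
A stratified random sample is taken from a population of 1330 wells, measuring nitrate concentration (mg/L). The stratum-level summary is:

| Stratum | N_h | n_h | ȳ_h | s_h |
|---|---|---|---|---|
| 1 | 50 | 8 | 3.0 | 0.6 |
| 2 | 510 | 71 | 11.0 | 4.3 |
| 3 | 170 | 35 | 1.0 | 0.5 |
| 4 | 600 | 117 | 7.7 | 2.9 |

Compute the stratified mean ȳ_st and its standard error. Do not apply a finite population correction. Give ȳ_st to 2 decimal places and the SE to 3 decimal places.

ȳ_st ≈ 7.93, SE ≈ 0.230

ȳ_st = Σ W_h ȳ_h = (50·3.0 + 510·11.0 + 170·1.0 + 600·7.7)/1330 = 7.93233
V̂(ȳ_st) = Σ W_h² s_h²/n_h, with W_h = N_h/N and N = 1330:
  stratum 1: (50/1330)²·0.6²/8 = 6.35988e-05
  stratum 2: (510/1330)²·4.3²/71 = 0.0382927
  stratum 3: (170/1330)²·0.5²/35 = 0.000116699
  stratum 4: (600/1330)²·2.9²/117 = 0.0146288
V̂(ȳ_st) = 0.0531018
SE(ȳ_st) = √0.0531018 = 0.230438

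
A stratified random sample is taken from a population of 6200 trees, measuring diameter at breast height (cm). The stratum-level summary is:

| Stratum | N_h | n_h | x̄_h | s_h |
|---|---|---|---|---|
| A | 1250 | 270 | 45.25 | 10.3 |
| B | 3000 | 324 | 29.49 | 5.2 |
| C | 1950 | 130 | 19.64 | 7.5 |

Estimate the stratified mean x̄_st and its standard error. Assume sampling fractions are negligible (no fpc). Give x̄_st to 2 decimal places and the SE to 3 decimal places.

x̄_st ≈ 29.57, SE ≈ 0.280

x̄_st = Σ W_h x̄_h = (1250·45.25 + 3000·29.49 + 1950·19.64)/6200 = 29.56944
V̂(x̄_st) = Σ W_h² s_h²/n_h, with W_h = N_h/N and N = 6200:
  stratum A: (1250/6200)²·10.3²/270 = 0.0159716
  stratum B: (3000/6200)²·5.2²/324 = 0.0195398
  stratum C: (1950/6200)²·7.5²/130 = 0.0428021
V̂(x̄_st) = 0.0783135
SE(x̄_st) = √0.0783135 = 0.279845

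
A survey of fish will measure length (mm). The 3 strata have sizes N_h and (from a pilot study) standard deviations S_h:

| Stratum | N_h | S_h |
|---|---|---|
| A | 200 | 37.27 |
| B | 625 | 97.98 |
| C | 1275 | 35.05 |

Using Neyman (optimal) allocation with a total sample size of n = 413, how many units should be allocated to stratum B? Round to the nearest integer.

Neyman allocation: n_h = n · N_h S_h / Σ N_i S_i, with n = 413.
  stratum A: N_h·S_h = 200·37.27 = 7454.00
  stratum B: N_h·S_h = 625·97.98 = 61237.50
  stratum C: N_h·S_h = 1275·35.05 = 44688.75
Σ N_h S_h = 113380.25
n for stratum B = 413·61237.50/113380.25 = 223.064 → 223

223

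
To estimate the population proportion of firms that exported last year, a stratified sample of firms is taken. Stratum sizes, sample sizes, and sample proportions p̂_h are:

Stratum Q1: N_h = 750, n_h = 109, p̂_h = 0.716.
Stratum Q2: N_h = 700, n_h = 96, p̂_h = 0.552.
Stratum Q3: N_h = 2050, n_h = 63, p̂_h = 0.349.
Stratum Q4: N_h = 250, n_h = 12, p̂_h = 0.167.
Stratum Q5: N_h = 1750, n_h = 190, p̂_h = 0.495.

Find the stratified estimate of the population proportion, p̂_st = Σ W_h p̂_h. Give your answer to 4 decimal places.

p̂_st ≈ 0.4631

N = 5500; stratum weights W_h = N_h/N.
p̂_st = Σ W_h p̂_h = (750·0.716 + 700·0.552 + 2050·0.349 + 250·0.167 + 1750·0.495)/5500 = 0.46306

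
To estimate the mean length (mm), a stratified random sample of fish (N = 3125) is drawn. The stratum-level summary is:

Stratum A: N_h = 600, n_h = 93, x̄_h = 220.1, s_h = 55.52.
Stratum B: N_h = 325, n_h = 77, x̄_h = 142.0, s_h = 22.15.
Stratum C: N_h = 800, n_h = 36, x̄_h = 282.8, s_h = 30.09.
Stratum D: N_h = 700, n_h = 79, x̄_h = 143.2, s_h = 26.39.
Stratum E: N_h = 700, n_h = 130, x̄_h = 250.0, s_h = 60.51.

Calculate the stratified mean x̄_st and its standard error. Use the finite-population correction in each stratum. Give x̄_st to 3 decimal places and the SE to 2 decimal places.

x̄_st ≈ 217.501, SE ≈ 2.05

x̄_st = Σ W_h x̄_h = (600·220.1 + 325·142.0 + 800·282.8 + 700·143.2 + 700·250.0)/3125 = 217.50080
V̂(x̄_st) = Σ W_h² (1 − n_h/N_h) s_h²/n_h, with W_h = N_h/N and N = 3125:
  stratum A: (600/3125)²·(1 − 93/600)·55.52²/93 = 1.03246
  stratum B: (325/3125)²·(1 − 77/325)·22.15²/77 = 0.0525886
  stratum C: (800/3125)²·(1 − 36/800)·30.09²/36 = 1.57407
  stratum D: (700/3125)²·(1 − 79/700)·26.39²/79 = 0.392411
  stratum E: (700/3125)²·(1 − 130/700)·60.51²/130 = 1.15076
V̂(x̄_st) = 4.2023
SE(x̄_st) = √4.2023 = 2.04995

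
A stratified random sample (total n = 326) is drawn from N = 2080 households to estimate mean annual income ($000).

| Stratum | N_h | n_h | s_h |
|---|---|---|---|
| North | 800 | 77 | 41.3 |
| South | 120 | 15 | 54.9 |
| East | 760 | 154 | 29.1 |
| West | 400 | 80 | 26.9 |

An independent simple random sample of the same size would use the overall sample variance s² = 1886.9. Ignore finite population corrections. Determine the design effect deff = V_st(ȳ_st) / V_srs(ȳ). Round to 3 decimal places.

deff ≈ 0.866

V̂(ȳ_st) = Σ W_h² s_h²/n_h, with W_h = N_h/N and N = 2080:
  stratum North: (800/2080)²·41.3²/77 = 3.2769
  stratum South: (120/2080)²·54.9²/15 = 0.668789
  stratum East: (760/2080)²·29.1²/154 = 0.734118
  stratum West: (400/2080)²·26.9²/80 = 0.334509
V_st = 5.01431
V_srs = s²/n = 1886.9/326 = 5.78804
deff = V_st / V_srs = 5.01431/5.78804 = 0.8663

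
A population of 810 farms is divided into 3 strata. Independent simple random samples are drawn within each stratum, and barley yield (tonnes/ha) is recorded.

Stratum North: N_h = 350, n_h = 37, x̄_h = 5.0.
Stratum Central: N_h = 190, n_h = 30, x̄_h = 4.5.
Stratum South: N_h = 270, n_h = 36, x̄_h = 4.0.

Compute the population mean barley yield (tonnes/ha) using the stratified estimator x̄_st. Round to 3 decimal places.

N = Σ N_h = 810. Stratum weights W_h = N_h/N.
x̄_st = (350·5.0 + 190·4.5 + 270·4.0) / 810 = 4.54938

x̄_st ≈ 4.549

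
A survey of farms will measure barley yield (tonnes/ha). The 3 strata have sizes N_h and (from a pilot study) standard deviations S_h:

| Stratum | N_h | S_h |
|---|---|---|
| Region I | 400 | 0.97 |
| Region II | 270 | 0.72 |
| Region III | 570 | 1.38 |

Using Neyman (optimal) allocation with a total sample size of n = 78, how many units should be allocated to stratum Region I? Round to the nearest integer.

Neyman allocation: n_h = n · N_h S_h / Σ N_i S_i, with n = 78.
  stratum Region I: N_h·S_h = 400·0.97 = 388.00
  stratum Region II: N_h·S_h = 270·0.72 = 194.40
  stratum Region III: N_h·S_h = 570·1.38 = 786.60
Σ N_h S_h = 1369.00
n for stratum Region I = 78·388.00/1369.00 = 22.107 → 22

22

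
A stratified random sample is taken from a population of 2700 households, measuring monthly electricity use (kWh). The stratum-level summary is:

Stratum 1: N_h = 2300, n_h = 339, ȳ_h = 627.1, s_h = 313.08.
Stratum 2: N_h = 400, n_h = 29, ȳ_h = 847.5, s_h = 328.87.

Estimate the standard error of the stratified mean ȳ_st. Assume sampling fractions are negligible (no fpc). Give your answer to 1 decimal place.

SE(ȳ_st) ≈ 17.1

V̂(ȳ_st) = Σ W_h² s_h²/n_h, with W_h = N_h/N and N = 2700:
  stratum 1: (2300/2700)²·313.08²/339 = 209.816
  stratum 2: (400/2700)²·328.87²/29 = 81.8546
V̂(ȳ_st) = 291.671
SE(ȳ_st) = √291.671 = 17.0784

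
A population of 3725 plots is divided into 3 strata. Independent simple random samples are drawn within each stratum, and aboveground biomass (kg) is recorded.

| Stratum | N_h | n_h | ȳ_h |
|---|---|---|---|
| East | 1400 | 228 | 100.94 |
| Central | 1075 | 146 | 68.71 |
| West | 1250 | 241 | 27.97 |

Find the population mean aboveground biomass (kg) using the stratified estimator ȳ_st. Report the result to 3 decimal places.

ȳ_st ≈ 67.152

N = Σ N_h = 3725. Stratum weights W_h = N_h/N.
ȳ_st = (1400·100.94 + 1075·68.71 + 1250·27.97) / 3725 = 67.15215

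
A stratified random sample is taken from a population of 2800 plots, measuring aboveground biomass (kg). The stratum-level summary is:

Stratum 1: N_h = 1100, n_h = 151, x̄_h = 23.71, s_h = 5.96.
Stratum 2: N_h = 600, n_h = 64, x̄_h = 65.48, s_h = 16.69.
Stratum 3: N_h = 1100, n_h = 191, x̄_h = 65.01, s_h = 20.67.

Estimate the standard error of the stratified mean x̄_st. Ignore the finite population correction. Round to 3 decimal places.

SE(x̄_st) ≈ 0.762

V̂(x̄_st) = Σ W_h² s_h²/n_h, with W_h = N_h/N and N = 2800:
  stratum 1: (1100/2800)²·5.96²/151 = 0.0363065
  stratum 2: (600/2800)²·16.69²/64 = 0.199857
  stratum 3: (1100/2800)²·20.67²/191 = 0.345237
V̂(x̄_st) = 0.5814
SE(x̄_st) = √0.5814 = 0.762496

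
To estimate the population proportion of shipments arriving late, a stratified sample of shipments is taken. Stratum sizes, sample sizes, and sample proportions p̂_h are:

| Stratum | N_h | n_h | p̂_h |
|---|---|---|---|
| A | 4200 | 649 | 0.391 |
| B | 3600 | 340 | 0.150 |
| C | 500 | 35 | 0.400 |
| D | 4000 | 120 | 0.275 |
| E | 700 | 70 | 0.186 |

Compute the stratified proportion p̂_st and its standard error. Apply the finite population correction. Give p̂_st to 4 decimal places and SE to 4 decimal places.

N = 13000; stratum weights W_h = N_h/N.
p̂_st = Σ W_h p̂_h = (4200·0.391 + 3600·0.150 + 500·0.400 + 4000·0.275 + 700·0.186)/13000 = 0.27788
V̂(p̂_st) = Σ W_h² (1 − n_h/N_h) p̂_h(1−p̂_h)/(n_h−1):
  stratum A: (4200/13000)²·(1 − 649/4200)·0.391·0.609/648 = 3.24289e-05
  stratum B: (3600/13000)²·(1 − 340/3600)·0.150·0.850/339 = 2.61182e-05
  stratum C: (500/13000)²·(1 − 35/500)·0.400·0.600/34 = 9.7111e-06
  stratum D: (4000/13000)²·(1 − 120/4000)·0.275·0.725/119 = 0.000153861
  stratum E: (700/13000)²·(1 − 70/700)·0.186·0.814/69 = 5.72585e-06
V̂(p̂_st) = 0.000227845; SE = √V̂ = 0.0150945

p̂_st ≈ 0.2779, SE ≈ 0.0151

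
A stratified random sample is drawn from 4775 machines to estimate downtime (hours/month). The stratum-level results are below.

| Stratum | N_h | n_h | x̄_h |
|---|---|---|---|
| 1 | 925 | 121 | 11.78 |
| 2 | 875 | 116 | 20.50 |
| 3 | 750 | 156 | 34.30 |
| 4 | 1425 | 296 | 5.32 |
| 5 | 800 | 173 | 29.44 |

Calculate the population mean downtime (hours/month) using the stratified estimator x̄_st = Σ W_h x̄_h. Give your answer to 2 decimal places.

N = Σ N_h = 4775. Stratum weights W_h = N_h/N.
x̄_st = (925·11.78 + 875·20.50 + 750·34.30 + 1425·5.32 + 800·29.44) / 4775 = 17.9460

x̄_st ≈ 17.95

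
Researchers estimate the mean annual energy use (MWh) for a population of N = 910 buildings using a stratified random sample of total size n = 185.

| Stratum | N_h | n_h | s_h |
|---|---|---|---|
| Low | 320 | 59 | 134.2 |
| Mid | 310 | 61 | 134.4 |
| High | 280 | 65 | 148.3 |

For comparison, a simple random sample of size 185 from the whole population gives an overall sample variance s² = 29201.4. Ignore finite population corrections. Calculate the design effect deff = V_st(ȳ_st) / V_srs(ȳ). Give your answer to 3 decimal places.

deff ≈ 0.660

V̂(ȳ_st) = Σ W_h² s_h²/n_h, with W_h = N_h/N and N = 910:
  stratum Low: (320/910)²·134.2²/59 = 37.7459
  stratum Mid: (310/910)²·134.4²/61 = 34.3644
  stratum High: (280/910)²·148.3²/65 = 32.0333
V_st = 104.144
V_srs = s²/n = 29201.4/185 = 157.845
deff = V_st / V_srs = 104.144/157.845 = 0.6598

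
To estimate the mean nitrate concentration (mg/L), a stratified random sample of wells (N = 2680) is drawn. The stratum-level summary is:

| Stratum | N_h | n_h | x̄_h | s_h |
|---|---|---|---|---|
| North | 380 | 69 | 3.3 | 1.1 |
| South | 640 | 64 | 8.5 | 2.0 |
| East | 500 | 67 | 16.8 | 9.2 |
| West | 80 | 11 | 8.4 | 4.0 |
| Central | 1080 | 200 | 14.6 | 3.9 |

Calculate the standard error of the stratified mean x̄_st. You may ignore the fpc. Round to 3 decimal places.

SE(x̄_st) ≈ 0.248

V̂(x̄_st) = Σ W_h² s_h²/n_h, with W_h = N_h/N and N = 2680:
  stratum North: (380/2680)²·1.1²/69 = 0.000352561
  stratum South: (640/2680)²·2.0²/64 = 0.00356427
  stratum East: (500/2680)²·9.2²/67 = 0.0439715
  stratum West: (80/2680)²·4.0²/11 = 0.0012961
  stratum Central: (1080/2680)²·3.9²/200 = 0.0123503
V̂(x̄_st) = 0.0615347
SE(x̄_st) = √0.0615347 = 0.248062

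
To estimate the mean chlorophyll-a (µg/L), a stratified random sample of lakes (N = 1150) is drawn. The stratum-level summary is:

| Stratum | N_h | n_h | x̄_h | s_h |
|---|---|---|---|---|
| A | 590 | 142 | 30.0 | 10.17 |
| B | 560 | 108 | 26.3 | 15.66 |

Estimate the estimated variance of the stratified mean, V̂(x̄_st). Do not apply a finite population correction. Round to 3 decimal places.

V̂(x̄_st) = Σ W_h² s_h²/n_h, with W_h = N_h/N and N = 1150:
  stratum A: (590/1150)²·10.17²/142 = 0.191718
  stratum B: (560/1150)²·15.66²/108 = 0.538443
V̂(x̄_st) = 0.730161

V̂(x̄_st) ≈ 0.730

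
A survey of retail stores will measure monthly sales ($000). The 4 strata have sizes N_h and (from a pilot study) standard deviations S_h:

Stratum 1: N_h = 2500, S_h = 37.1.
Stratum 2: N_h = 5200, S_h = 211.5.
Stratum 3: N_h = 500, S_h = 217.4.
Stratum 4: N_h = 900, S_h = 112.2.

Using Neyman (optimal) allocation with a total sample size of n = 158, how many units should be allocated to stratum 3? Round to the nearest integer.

12

Neyman allocation: n_h = n · N_h S_h / Σ N_i S_i, with n = 158.
  stratum 1: N_h·S_h = 2500·37.1 = 92750.00
  stratum 2: N_h·S_h = 5200·211.5 = 1099800.00
  stratum 3: N_h·S_h = 500·217.4 = 108700.00
  stratum 4: N_h·S_h = 900·112.2 = 100980.00
Σ N_h S_h = 1402230.00
n for stratum 3 = 158·108700.00/1402230.00 = 12.248 → 12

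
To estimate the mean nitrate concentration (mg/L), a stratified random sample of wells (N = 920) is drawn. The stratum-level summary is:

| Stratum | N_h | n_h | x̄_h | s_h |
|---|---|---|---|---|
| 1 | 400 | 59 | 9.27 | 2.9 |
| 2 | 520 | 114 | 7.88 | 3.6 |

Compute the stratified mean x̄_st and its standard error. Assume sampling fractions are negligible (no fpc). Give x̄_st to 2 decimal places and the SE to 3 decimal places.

x̄_st = Σ W_h x̄_h = (400·9.27 + 520·7.88)/920 = 8.48435
V̂(x̄_st) = Σ W_h² s_h²/n_h, with W_h = N_h/N and N = 920:
  stratum 1: (400/920)²·2.9²/59 = 0.0269456
  stratum 2: (520/920)²·3.6²/114 = 0.0363188
V̂(x̄_st) = 0.0632644
SE(x̄_st) = √0.0632644 = 0.251524

x̄_st ≈ 8.48, SE ≈ 0.252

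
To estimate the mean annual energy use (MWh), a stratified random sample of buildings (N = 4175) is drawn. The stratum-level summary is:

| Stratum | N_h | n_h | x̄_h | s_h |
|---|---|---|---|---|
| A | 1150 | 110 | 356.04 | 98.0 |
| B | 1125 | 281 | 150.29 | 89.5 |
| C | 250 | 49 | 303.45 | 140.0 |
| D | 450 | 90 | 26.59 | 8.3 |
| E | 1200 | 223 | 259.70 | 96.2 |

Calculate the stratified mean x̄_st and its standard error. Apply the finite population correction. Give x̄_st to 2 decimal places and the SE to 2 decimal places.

x̄_st ≈ 234.25, SE ≈ 3.39

x̄_st = Σ W_h x̄_h = (1150·356.04 + 1125·150.29 + 250·303.45 + 450·26.59 + 1200·259.70)/4175 = 234.24916
V̂(x̄_st) = Σ W_h² (1 − n_h/N_h) s_h²/n_h, with W_h = N_h/N and N = 4175:
  stratum A: (1150/4175)²·(1 − 110/1150)·98.0²/110 = 5.9907
  stratum B: (1125/4175)²·(1 − 281/1125)·89.5²/281 = 1.55282
  stratum C: (250/4175)²·(1 − 49/250)·140.0²/49 = 1.15314
  stratum D: (450/4175)²·(1 − 90/450)·8.3²/90 = 0.00711403
  stratum E: (1200/4175)²·(1 − 223/1200)·96.2²/223 = 2.79131
V̂(x̄_st) = 11.4951
SE(x̄_st) = √11.4951 = 3.39044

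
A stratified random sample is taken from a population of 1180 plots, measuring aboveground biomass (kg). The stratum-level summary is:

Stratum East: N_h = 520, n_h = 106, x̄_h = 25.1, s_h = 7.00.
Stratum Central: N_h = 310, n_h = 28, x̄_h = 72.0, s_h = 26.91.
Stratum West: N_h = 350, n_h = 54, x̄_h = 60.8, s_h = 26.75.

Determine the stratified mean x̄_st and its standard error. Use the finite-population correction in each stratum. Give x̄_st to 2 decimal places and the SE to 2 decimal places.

x̄_st ≈ 48.01, SE ≈ 1.64

x̄_st = Σ W_h x̄_h = (520·25.1 + 310·72.0 + 350·60.8)/1180 = 48.01017
V̂(x̄_st) = Σ W_h² (1 − n_h/N_h) s_h²/n_h, with W_h = N_h/N and N = 1180:
  stratum East: (520/1180)²·(1 − 106/520)·7.00²/106 = 0.071471
  stratum Central: (310/1180)²·(1 − 28/310)·26.91²/28 = 1.62374
  stratum West: (350/1180)²·(1 − 54/350)·26.75²/54 = 0.985938
V̂(x̄_st) = 2.68115
SE(x̄_st) = √2.68115 = 1.63742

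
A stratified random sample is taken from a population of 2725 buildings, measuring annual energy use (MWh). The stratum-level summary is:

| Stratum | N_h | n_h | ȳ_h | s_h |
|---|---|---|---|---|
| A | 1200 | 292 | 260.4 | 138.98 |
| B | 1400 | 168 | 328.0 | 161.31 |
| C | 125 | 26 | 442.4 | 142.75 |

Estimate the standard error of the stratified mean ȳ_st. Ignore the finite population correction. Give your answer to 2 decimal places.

SE(ȳ_st) ≈ 7.44

V̂(ȳ_st) = Σ W_h² s_h²/n_h, with W_h = N_h/N and N = 2725:
  stratum A: (1200/2725)²·138.98²/292 = 12.8278
  stratum B: (1400/2725)²·161.31²/168 = 40.8824
  stratum C: (125/2725)²·142.75²/26 = 1.64917
V̂(ȳ_st) = 55.3593
SE(ȳ_st) = √55.3593 = 7.44039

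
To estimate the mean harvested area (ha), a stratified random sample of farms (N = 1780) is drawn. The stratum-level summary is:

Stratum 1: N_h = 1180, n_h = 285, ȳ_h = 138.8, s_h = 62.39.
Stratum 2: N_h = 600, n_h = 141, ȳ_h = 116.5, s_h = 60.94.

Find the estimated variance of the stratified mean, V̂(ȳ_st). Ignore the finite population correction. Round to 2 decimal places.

V̂(ȳ_st) ≈ 8.99

V̂(ȳ_st) = Σ W_h² s_h²/n_h, with W_h = N_h/N and N = 1780:
  stratum 1: (1180/1780)²·62.39²/285 = 6.00218
  stratum 2: (600/1780)²·60.94²/141 = 2.9926
V̂(ȳ_st) = 8.99478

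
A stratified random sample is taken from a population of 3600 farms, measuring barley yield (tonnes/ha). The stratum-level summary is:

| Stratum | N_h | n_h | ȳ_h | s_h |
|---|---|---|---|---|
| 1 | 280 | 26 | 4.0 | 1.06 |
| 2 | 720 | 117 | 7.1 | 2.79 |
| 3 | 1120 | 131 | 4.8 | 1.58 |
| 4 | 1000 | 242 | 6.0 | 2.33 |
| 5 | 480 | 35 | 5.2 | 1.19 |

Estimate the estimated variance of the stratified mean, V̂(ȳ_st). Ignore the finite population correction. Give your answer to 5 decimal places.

V̂(ȳ_st) ≈ 0.00722

V̂(ȳ_st) = Σ W_h² s_h²/n_h, with W_h = N_h/N and N = 3600:
  stratum 1: (280/3600)²·1.06²/26 = 0.000261426
  stratum 2: (720/3600)²·2.79²/117 = 0.00266123
  stratum 3: (1120/3600)²·1.58²/131 = 0.00184448
  stratum 4: (1000/3600)²·2.33²/242 = 0.00173098
  stratum 5: (480/3600)²·1.19²/35 = 0.000719289
V̂(ȳ_st) = 0.0072174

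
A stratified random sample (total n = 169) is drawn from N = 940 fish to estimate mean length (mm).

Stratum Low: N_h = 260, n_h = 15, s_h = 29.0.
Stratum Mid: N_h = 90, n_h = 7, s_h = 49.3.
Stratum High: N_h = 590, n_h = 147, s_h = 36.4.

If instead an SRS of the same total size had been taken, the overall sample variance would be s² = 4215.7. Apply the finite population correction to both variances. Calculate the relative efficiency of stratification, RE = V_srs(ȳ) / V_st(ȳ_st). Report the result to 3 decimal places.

RE ≈ 2.122

V̂(ȳ_st) = Σ W_h² (1 − n_h/N_h) s_h²/n_h, with W_h = N_h/N and N = 940:
  stratum Low: (260/940)²·(1 − 15/260)·29.0²/15 = 4.04193
  stratum Mid: (90/940)²·(1 − 7/90)·49.3²/7 = 2.93536
  stratum High: (590/940)²·(1 − 147/590)·36.4²/147 = 2.66616
V_st = 9.64344
V_srs = (1 − 169/940)·4215.7/169 = 20.4602
Relative efficiency = V_srs / V_st = 20.4602/9.64344 = 2.1217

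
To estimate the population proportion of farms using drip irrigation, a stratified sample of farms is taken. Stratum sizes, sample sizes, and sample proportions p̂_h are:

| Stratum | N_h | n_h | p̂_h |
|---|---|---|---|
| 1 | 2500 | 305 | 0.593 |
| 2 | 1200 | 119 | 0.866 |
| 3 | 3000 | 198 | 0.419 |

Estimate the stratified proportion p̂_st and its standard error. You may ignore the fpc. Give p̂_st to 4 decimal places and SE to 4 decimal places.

p̂_st ≈ 0.5640, SE ≈ 0.0197

N = 6700; stratum weights W_h = N_h/N.
p̂_st = Σ W_h p̂_h = (2500·0.593 + 1200·0.866 + 3000·0.419)/6700 = 0.56399
V̂(p̂_st) = Σ W_h² p̂_h(1−p̂_h)/(n_h−1):
  stratum 1: (2500/6700)²·0.593·0.407/304 = 0.000110537
  stratum 2: (1200/6700)²·0.866·0.134/118 = 3.15467e-05
  stratum 3: (3000/6700)²·0.419·0.581/197 = 0.000247752
V̂(p̂_st) = 0.000389835; SE = √V̂ = 0.0197442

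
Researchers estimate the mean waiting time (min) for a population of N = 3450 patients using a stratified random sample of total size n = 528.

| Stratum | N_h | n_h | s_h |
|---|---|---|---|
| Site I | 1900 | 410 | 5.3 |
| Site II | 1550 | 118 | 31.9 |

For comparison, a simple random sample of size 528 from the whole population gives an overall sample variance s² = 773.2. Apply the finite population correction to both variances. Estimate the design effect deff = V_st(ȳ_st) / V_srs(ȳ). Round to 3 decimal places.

V̂(ȳ_st) = Σ W_h² (1 − n_h/N_h) s_h²/n_h, with W_h = N_h/N and N = 3450:
  stratum Site I: (1900/3450)²·(1 − 410/1900)·5.3²/410 = 0.0162956
  stratum Site II: (1550/3450)²·(1 − 118/1550)·31.9²/118 = 1.60818
V_st = 1.62448
V_srs = (1 − 528/3450)·773.2/528 = 1.24028
deff = V_st / V_srs = 1.62448/1.24028 = 1.3098

deff ≈ 1.310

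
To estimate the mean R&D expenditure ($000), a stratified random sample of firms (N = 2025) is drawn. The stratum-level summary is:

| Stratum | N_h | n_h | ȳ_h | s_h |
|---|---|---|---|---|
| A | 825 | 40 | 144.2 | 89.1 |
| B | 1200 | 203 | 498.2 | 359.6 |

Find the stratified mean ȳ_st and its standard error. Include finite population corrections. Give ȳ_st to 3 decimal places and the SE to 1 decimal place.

ȳ_st = Σ W_h ȳ_h = (825·144.2 + 1200·498.2)/2025 = 353.97778
V̂(ȳ_st) = Σ W_h² (1 − n_h/N_h) s_h²/n_h, with W_h = N_h/N and N = 2025:
  stratum A: (825/2025)²·(1 − 40/825)·89.1²/40 = 31.345
  stratum B: (1200/2025)²·(1 − 203/1200)·359.6²/203 = 185.853
V̂(ȳ_st) = 217.198
SE(ȳ_st) = √217.198 = 14.7376

ȳ_st ≈ 353.978, SE ≈ 14.7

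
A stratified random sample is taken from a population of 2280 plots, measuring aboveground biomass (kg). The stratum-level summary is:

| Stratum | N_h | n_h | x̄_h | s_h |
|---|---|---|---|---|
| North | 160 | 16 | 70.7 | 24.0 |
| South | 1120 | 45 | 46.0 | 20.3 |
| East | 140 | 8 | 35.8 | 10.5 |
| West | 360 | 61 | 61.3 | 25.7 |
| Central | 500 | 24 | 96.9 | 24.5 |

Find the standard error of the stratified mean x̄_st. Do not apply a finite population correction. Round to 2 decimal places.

SE(x̄_st) ≈ 1.98

V̂(x̄_st) = Σ W_h² s_h²/n_h, with W_h = N_h/N and N = 2280:
  stratum North: (160/2280)²·24.0²/16 = 0.177285
  stratum South: (1120/2280)²·20.3²/45 = 2.20976
  stratum East: (140/2280)²·10.5²/8 = 0.0519607
  stratum West: (360/2280)²·25.7²/61 = 0.269943
  stratum Central: (500/2280)²·24.5²/24 = 1.20279
V̂(x̄_st) = 3.91175
SE(x̄_st) = √3.91175 = 1.97781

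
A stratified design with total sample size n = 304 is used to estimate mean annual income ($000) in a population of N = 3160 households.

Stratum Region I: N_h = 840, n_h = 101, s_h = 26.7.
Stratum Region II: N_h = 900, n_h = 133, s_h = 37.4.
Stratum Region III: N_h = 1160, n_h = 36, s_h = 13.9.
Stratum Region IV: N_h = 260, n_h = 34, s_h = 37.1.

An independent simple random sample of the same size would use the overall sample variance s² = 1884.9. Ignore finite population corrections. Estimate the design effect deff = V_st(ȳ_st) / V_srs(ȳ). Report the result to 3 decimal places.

V̂(ȳ_st) = Σ W_h² s_h²/n_h, with W_h = N_h/N and N = 3160:
  stratum Region I: (840/3160)²·26.7²/101 = 0.498753
  stratum Region II: (900/3160)²·37.4²/133 = 0.853105
  stratum Region III: (1160/3160)²·13.9²/36 = 0.723217
  stratum Region IV: (260/3160)²·37.1²/34 = 0.274057
V_st = 2.34913
V_srs = s²/n = 1884.9/304 = 6.20033
deff = V_st / V_srs = 2.34913/6.20033 = 0.3789

deff ≈ 0.379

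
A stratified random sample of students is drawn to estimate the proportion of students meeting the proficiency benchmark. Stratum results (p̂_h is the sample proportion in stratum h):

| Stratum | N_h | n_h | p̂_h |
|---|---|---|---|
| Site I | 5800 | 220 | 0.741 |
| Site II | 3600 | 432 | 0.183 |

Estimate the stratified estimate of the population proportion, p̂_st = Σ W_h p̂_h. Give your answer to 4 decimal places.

N = 9400; stratum weights W_h = N_h/N.
p̂_st = Σ W_h p̂_h = (5800·0.741 + 3600·0.183)/9400 = 0.52730

p̂_st ≈ 0.5273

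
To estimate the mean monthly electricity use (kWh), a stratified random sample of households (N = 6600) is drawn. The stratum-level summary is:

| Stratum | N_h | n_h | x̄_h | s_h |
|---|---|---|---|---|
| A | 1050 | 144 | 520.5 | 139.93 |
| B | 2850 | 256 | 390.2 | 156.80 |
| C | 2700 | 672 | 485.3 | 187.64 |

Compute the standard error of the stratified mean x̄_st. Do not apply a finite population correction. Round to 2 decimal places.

V̂(x̄_st) = Σ W_h² s_h²/n_h, with W_h = N_h/N and N = 6600:
  stratum A: (1050/6600)²·139.93²/144 = 3.44152
  stratum B: (2850/6600)²·156.80²/256 = 17.9083
  stratum C: (2700/6600)²·187.64²/672 = 8.76842
V̂(x̄_st) = 30.1182
SE(x̄_st) = √30.1182 = 5.48801

SE(x̄_st) ≈ 5.49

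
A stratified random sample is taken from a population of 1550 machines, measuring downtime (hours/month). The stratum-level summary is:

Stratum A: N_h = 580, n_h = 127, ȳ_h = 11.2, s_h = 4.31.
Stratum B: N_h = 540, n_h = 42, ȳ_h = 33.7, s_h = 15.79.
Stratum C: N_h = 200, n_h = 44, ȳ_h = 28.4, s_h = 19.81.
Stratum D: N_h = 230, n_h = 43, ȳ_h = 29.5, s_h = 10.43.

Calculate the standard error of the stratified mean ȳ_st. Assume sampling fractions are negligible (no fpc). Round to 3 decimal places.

V̂(ȳ_st) = Σ W_h² s_h²/n_h, with W_h = N_h/N and N = 1550:
  stratum A: (580/1550)²·4.31²/127 = 0.0204806
  stratum B: (540/1550)²·15.79²/42 = 0.720508
  stratum C: (200/1550)²·19.81²/44 = 0.148495
  stratum D: (230/1550)²·10.43²/43 = 0.0557048
V̂(ȳ_st) = 0.945189
SE(ȳ_st) = √0.945189 = 0.972208

SE(ȳ_st) ≈ 0.972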